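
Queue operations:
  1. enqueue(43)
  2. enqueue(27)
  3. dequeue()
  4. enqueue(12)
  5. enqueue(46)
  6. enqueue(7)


enqueue(43) -> [43]
enqueue(27) -> [43, 27]
dequeue()->43, [27]
enqueue(12) -> [27, 12]
enqueue(46) -> [27, 12, 46]
enqueue(7) -> [27, 12, 46, 7]

Final queue: [27, 12, 46, 7]


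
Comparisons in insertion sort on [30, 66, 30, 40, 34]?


Algorithm: insertion sort
Input: [30, 66, 30, 40, 34]
Sorted: [30, 30, 34, 40, 66]

8


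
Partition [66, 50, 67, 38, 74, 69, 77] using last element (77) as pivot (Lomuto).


Pivot: 77
  66 <= 77: advance i (no swap)
  50 <= 77: advance i (no swap)
  67 <= 77: advance i (no swap)
  38 <= 77: advance i (no swap)
  74 <= 77: advance i (no swap)
  69 <= 77: advance i (no swap)
Place pivot at 6: [66, 50, 67, 38, 74, 69, 77]

Partitioned: [66, 50, 67, 38, 74, 69, 77]


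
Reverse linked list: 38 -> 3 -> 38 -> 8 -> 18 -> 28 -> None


Step 1: curr=38, set curr.next=prev(None) | reversed so far: 38
Step 2: curr=3, set curr.next=prev(38) | reversed so far: 3 -> 38
Step 3: curr=38, set curr.next=prev(3) | reversed so far: 38 -> 3 -> 38
Step 4: curr=8, set curr.next=prev(38) | reversed so far: 8 -> 38 -> 3 -> 38
Step 5: curr=18, set curr.next=prev(8) | reversed so far: 18 -> 8 -> 38 -> 3 -> 38
Step 6: curr=28, set curr.next=prev(18) | reversed so far: 28 -> 18 -> 8 -> 38 -> 3 -> 38

28 -> 18 -> 8 -> 38 -> 3 -> 38 -> None


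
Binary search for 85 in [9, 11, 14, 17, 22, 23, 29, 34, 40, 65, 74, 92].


Step 1: lo=0, hi=11, mid=5, val=23
Step 2: lo=6, hi=11, mid=8, val=40
Step 3: lo=9, hi=11, mid=10, val=74
Step 4: lo=11, hi=11, mid=11, val=92

Not found


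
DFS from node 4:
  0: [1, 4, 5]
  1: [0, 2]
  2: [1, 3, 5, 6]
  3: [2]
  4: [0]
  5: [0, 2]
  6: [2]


Visit 4, push [0]
Visit 0, push [5, 1]
Visit 1, push [2]
Visit 2, push [6, 5, 3]
Visit 3, push []
Visit 5, push []
Visit 6, push []

DFS order: [4, 0, 1, 2, 3, 5, 6]


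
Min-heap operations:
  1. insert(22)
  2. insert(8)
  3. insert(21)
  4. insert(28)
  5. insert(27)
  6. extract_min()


insert(22) -> [22]
insert(8) -> [8, 22]
insert(21) -> [8, 22, 21]
insert(28) -> [8, 22, 21, 28]
insert(27) -> [8, 22, 21, 28, 27]
extract_min()->8, [21, 22, 27, 28]

Final heap: [21, 22, 27, 28]


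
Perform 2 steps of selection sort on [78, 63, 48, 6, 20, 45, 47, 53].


Initial: [78, 63, 48, 6, 20, 45, 47, 53]
Step 1: min=6 at 3
  Swap: [6, 63, 48, 78, 20, 45, 47, 53]
Step 2: min=20 at 4
  Swap: [6, 20, 48, 78, 63, 45, 47, 53]

After 2 steps: [6, 20, 48, 78, 63, 45, 47, 53]


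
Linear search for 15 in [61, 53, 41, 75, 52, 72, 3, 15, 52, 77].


i=0: 61!=15
i=1: 53!=15
i=2: 41!=15
i=3: 75!=15
i=4: 52!=15
i=5: 72!=15
i=6: 3!=15
i=7: 15==15 found!

Found at 7, 8 comps


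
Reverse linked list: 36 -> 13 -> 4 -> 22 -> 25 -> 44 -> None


Step 1: curr=36, set curr.next=prev(None) | reversed so far: 36
Step 2: curr=13, set curr.next=prev(36) | reversed so far: 13 -> 36
Step 3: curr=4, set curr.next=prev(13) | reversed so far: 4 -> 13 -> 36
Step 4: curr=22, set curr.next=prev(4) | reversed so far: 22 -> 4 -> 13 -> 36
Step 5: curr=25, set curr.next=prev(22) | reversed so far: 25 -> 22 -> 4 -> 13 -> 36
Step 6: curr=44, set curr.next=prev(25) | reversed so far: 44 -> 25 -> 22 -> 4 -> 13 -> 36

44 -> 25 -> 22 -> 4 -> 13 -> 36 -> None


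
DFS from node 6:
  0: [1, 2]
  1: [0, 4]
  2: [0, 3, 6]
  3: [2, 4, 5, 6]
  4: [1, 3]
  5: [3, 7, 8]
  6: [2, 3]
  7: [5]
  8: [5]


Visit 6, push [3, 2]
Visit 2, push [3, 0]
Visit 0, push [1]
Visit 1, push [4]
Visit 4, push [3]
Visit 3, push [5]
Visit 5, push [8, 7]
Visit 7, push []
Visit 8, push []

DFS order: [6, 2, 0, 1, 4, 3, 5, 7, 8]


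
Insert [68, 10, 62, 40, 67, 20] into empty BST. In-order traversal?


Insert 68: root
Insert 10: L from 68
Insert 62: L from 68 -> R from 10
Insert 40: L from 68 -> R from 10 -> L from 62
Insert 67: L from 68 -> R from 10 -> R from 62
Insert 20: L from 68 -> R from 10 -> L from 62 -> L from 40

In-order: [10, 20, 40, 62, 67, 68]


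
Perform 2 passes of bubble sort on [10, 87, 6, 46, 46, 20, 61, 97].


Initial: [10, 87, 6, 46, 46, 20, 61, 97]
Pass 1: [10, 6, 46, 46, 20, 61, 87, 97] (5 swaps)
Pass 2: [6, 10, 46, 20, 46, 61, 87, 97] (2 swaps)

After 2 passes: [6, 10, 46, 20, 46, 61, 87, 97]


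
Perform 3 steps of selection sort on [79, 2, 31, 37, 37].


Initial: [79, 2, 31, 37, 37]
Step 1: min=2 at 1
  Swap: [2, 79, 31, 37, 37]
Step 2: min=31 at 2
  Swap: [2, 31, 79, 37, 37]
Step 3: min=37 at 3
  Swap: [2, 31, 37, 79, 37]

After 3 steps: [2, 31, 37, 79, 37]


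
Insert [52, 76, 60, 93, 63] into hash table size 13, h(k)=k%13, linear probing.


Insert 52: h=0 -> slot 0
Insert 76: h=11 -> slot 11
Insert 60: h=8 -> slot 8
Insert 93: h=2 -> slot 2
Insert 63: h=11, 1 probes -> slot 12

Table: [52, None, 93, None, None, None, None, None, 60, None, None, 76, 63]


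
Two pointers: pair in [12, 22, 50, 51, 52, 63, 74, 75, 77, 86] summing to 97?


lo=0(12)+hi=9(86)=98
lo=0(12)+hi=8(77)=89
lo=1(22)+hi=8(77)=99
lo=1(22)+hi=7(75)=97

Yes: 22+75=97


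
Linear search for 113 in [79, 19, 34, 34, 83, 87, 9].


i=0: 79!=113
i=1: 19!=113
i=2: 34!=113
i=3: 34!=113
i=4: 83!=113
i=5: 87!=113
i=6: 9!=113

Not found, 7 comps


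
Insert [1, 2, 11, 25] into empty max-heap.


Insert 1: [1]
Insert 2: [2, 1]
Insert 11: [11, 1, 2]
Insert 25: [25, 11, 2, 1]

Final heap: [25, 11, 2, 1]


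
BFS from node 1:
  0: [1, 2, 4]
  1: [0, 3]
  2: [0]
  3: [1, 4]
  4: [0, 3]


Visit 1, enqueue [0, 3]
Visit 0, enqueue [2, 4]
Visit 3, enqueue []
Visit 2, enqueue []
Visit 4, enqueue []

BFS order: [1, 0, 3, 2, 4]


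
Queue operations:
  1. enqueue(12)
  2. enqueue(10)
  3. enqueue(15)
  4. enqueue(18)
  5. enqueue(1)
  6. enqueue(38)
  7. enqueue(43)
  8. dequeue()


enqueue(12) -> [12]
enqueue(10) -> [12, 10]
enqueue(15) -> [12, 10, 15]
enqueue(18) -> [12, 10, 15, 18]
enqueue(1) -> [12, 10, 15, 18, 1]
enqueue(38) -> [12, 10, 15, 18, 1, 38]
enqueue(43) -> [12, 10, 15, 18, 1, 38, 43]
dequeue()->12, [10, 15, 18, 1, 38, 43]

Final queue: [10, 15, 18, 1, 38, 43]


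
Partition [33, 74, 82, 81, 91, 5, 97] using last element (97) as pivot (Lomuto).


Pivot: 97
  33 <= 97: advance i (no swap)
  74 <= 97: advance i (no swap)
  82 <= 97: advance i (no swap)
  81 <= 97: advance i (no swap)
  91 <= 97: advance i (no swap)
  5 <= 97: advance i (no swap)
Place pivot at 6: [33, 74, 82, 81, 91, 5, 97]

Partitioned: [33, 74, 82, 81, 91, 5, 97]


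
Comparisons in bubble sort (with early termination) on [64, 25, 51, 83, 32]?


Algorithm: bubble sort (with early termination)
Input: [64, 25, 51, 83, 32]
Sorted: [25, 32, 51, 64, 83]

10


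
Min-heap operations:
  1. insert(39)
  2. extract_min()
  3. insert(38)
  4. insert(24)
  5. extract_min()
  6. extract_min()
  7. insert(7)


insert(39) -> [39]
extract_min()->39, []
insert(38) -> [38]
insert(24) -> [24, 38]
extract_min()->24, [38]
extract_min()->38, []
insert(7) -> [7]

Final heap: [7]


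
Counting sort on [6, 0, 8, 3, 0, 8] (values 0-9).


Input: [6, 0, 8, 3, 0, 8]
Counts: [2, 0, 0, 1, 0, 0, 1, 0, 2, 0]

Sorted: [0, 0, 3, 6, 8, 8]


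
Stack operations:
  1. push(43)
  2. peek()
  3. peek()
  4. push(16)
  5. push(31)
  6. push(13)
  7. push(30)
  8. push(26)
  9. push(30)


push(43) -> [43]
peek()->43
peek()->43
push(16) -> [43, 16]
push(31) -> [43, 16, 31]
push(13) -> [43, 16, 31, 13]
push(30) -> [43, 16, 31, 13, 30]
push(26) -> [43, 16, 31, 13, 30, 26]
push(30) -> [43, 16, 31, 13, 30, 26, 30]

Final stack: [43, 16, 31, 13, 30, 26, 30]


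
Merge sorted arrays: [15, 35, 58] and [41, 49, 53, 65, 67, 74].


Take 15 from A
Take 35 from A
Take 41 from B
Take 49 from B
Take 53 from B
Take 58 from A

Merged: [15, 35, 41, 49, 53, 58, 65, 67, 74]


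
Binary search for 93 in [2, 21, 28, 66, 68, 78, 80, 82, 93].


Step 1: lo=0, hi=8, mid=4, val=68
Step 2: lo=5, hi=8, mid=6, val=80
Step 3: lo=7, hi=8, mid=7, val=82
Step 4: lo=8, hi=8, mid=8, val=93

Found at index 8


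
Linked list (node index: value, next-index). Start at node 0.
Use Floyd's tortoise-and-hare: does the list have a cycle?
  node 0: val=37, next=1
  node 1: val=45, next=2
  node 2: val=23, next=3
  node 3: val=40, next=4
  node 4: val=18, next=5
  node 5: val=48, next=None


Floyd's tortoise (slow, +1) and hare (fast, +2):
  init: slow=0, fast=0
  step 1: slow=1, fast=2
  step 2: slow=2, fast=4
  step 3: fast 4->5->None, no cycle

Cycle: no


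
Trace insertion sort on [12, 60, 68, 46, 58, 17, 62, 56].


Initial: [12, 60, 68, 46, 58, 17, 62, 56]
Insert 60: [12, 60, 68, 46, 58, 17, 62, 56]
Insert 68: [12, 60, 68, 46, 58, 17, 62, 56]
Insert 46: [12, 46, 60, 68, 58, 17, 62, 56]
Insert 58: [12, 46, 58, 60, 68, 17, 62, 56]
Insert 17: [12, 17, 46, 58, 60, 68, 62, 56]
Insert 62: [12, 17, 46, 58, 60, 62, 68, 56]
Insert 56: [12, 17, 46, 56, 58, 60, 62, 68]

Sorted: [12, 17, 46, 56, 58, 60, 62, 68]


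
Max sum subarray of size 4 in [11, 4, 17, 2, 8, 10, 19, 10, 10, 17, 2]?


[0:4]: 34
[1:5]: 31
[2:6]: 37
[3:7]: 39
[4:8]: 47
[5:9]: 49
[6:10]: 56
[7:11]: 39

Max: 56 at [6:10]


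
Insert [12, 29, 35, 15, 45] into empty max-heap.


Insert 12: [12]
Insert 29: [29, 12]
Insert 35: [35, 12, 29]
Insert 15: [35, 15, 29, 12]
Insert 45: [45, 35, 29, 12, 15]

Final heap: [45, 35, 29, 12, 15]


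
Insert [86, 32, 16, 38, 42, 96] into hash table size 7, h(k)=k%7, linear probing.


Insert 86: h=2 -> slot 2
Insert 32: h=4 -> slot 4
Insert 16: h=2, 1 probes -> slot 3
Insert 38: h=3, 2 probes -> slot 5
Insert 42: h=0 -> slot 0
Insert 96: h=5, 1 probes -> slot 6

Table: [42, None, 86, 16, 32, 38, 96]


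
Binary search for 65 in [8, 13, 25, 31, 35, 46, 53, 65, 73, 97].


Step 1: lo=0, hi=9, mid=4, val=35
Step 2: lo=5, hi=9, mid=7, val=65

Found at index 7


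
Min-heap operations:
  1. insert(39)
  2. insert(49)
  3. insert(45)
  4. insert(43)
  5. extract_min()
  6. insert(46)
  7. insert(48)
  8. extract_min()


insert(39) -> [39]
insert(49) -> [39, 49]
insert(45) -> [39, 49, 45]
insert(43) -> [39, 43, 45, 49]
extract_min()->39, [43, 49, 45]
insert(46) -> [43, 46, 45, 49]
insert(48) -> [43, 46, 45, 49, 48]
extract_min()->43, [45, 46, 48, 49]

Final heap: [45, 46, 48, 49]


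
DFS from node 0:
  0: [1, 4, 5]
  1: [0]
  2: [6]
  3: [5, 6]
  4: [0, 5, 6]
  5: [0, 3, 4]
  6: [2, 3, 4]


Visit 0, push [5, 4, 1]
Visit 1, push []
Visit 4, push [6, 5]
Visit 5, push [3]
Visit 3, push [6]
Visit 6, push [2]
Visit 2, push []

DFS order: [0, 1, 4, 5, 3, 6, 2]


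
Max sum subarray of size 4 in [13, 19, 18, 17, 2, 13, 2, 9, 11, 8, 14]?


[0:4]: 67
[1:5]: 56
[2:6]: 50
[3:7]: 34
[4:8]: 26
[5:9]: 35
[6:10]: 30
[7:11]: 42

Max: 67 at [0:4]


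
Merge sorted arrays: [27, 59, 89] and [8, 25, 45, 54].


Take 8 from B
Take 25 from B
Take 27 from A
Take 45 from B
Take 54 from B

Merged: [8, 25, 27, 45, 54, 59, 89]


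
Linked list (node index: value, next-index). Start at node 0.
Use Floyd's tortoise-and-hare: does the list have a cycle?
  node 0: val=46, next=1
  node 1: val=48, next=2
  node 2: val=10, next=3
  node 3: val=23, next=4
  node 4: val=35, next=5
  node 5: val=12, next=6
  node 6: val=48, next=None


Floyd's tortoise (slow, +1) and hare (fast, +2):
  init: slow=0, fast=0
  step 1: slow=1, fast=2
  step 2: slow=2, fast=4
  step 3: slow=3, fast=6
  step 4: fast -> None, no cycle

Cycle: no


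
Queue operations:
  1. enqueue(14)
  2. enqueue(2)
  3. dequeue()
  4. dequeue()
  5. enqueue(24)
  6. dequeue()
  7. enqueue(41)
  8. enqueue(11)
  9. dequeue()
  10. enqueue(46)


enqueue(14) -> [14]
enqueue(2) -> [14, 2]
dequeue()->14, [2]
dequeue()->2, []
enqueue(24) -> [24]
dequeue()->24, []
enqueue(41) -> [41]
enqueue(11) -> [41, 11]
dequeue()->41, [11]
enqueue(46) -> [11, 46]

Final queue: [11, 46]


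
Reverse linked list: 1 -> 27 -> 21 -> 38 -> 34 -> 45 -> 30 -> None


Step 1: curr=1, set curr.next=prev(None) | reversed so far: 1
Step 2: curr=27, set curr.next=prev(1) | reversed so far: 27 -> 1
Step 3: curr=21, set curr.next=prev(27) | reversed so far: 21 -> 27 -> 1
Step 4: curr=38, set curr.next=prev(21) | reversed so far: 38 -> 21 -> 27 -> 1
Step 5: curr=34, set curr.next=prev(38) | reversed so far: 34 -> 38 -> 21 -> 27 -> 1
Step 6: curr=45, set curr.next=prev(34) | reversed so far: 45 -> 34 -> 38 -> 21 -> 27 -> 1
Step 7: curr=30, set curr.next=prev(45) | reversed so far: 30 -> 45 -> 34 -> 38 -> 21 -> 27 -> 1

30 -> 45 -> 34 -> 38 -> 21 -> 27 -> 1 -> None


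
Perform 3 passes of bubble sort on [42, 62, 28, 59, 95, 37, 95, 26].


Initial: [42, 62, 28, 59, 95, 37, 95, 26]
Pass 1: [42, 28, 59, 62, 37, 95, 26, 95] (4 swaps)
Pass 2: [28, 42, 59, 37, 62, 26, 95, 95] (3 swaps)
Pass 3: [28, 42, 37, 59, 26, 62, 95, 95] (2 swaps)

After 3 passes: [28, 42, 37, 59, 26, 62, 95, 95]


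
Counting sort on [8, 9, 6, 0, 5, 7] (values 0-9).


Input: [8, 9, 6, 0, 5, 7]
Counts: [1, 0, 0, 0, 0, 1, 1, 1, 1, 1]

Sorted: [0, 5, 6, 7, 8, 9]


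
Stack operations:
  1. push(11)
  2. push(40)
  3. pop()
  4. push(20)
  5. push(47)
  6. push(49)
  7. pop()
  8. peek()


push(11) -> [11]
push(40) -> [11, 40]
pop()->40, [11]
push(20) -> [11, 20]
push(47) -> [11, 20, 47]
push(49) -> [11, 20, 47, 49]
pop()->49, [11, 20, 47]
peek()->47

Final stack: [11, 20, 47]


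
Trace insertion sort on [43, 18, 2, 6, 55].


Initial: [43, 18, 2, 6, 55]
Insert 18: [18, 43, 2, 6, 55]
Insert 2: [2, 18, 43, 6, 55]
Insert 6: [2, 6, 18, 43, 55]
Insert 55: [2, 6, 18, 43, 55]

Sorted: [2, 6, 18, 43, 55]


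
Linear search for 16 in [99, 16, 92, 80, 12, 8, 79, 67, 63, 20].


i=0: 99!=16
i=1: 16==16 found!

Found at 1, 2 comps


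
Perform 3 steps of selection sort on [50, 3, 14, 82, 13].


Initial: [50, 3, 14, 82, 13]
Step 1: min=3 at 1
  Swap: [3, 50, 14, 82, 13]
Step 2: min=13 at 4
  Swap: [3, 13, 14, 82, 50]
Step 3: min=14 at 2
  Swap: [3, 13, 14, 82, 50]

After 3 steps: [3, 13, 14, 82, 50]


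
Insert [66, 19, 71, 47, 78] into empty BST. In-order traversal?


Insert 66: root
Insert 19: L from 66
Insert 71: R from 66
Insert 47: L from 66 -> R from 19
Insert 78: R from 66 -> R from 71

In-order: [19, 47, 66, 71, 78]


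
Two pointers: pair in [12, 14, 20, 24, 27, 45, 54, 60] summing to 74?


lo=0(12)+hi=7(60)=72
lo=1(14)+hi=7(60)=74

Yes: 14+60=74


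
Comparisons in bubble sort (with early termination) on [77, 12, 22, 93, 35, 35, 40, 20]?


Algorithm: bubble sort (with early termination)
Input: [77, 12, 22, 93, 35, 35, 40, 20]
Sorted: [12, 20, 22, 35, 35, 40, 77, 93]

28


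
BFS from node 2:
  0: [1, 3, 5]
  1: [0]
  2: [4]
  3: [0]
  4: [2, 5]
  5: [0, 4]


Visit 2, enqueue [4]
Visit 4, enqueue [5]
Visit 5, enqueue [0]
Visit 0, enqueue [1, 3]
Visit 1, enqueue []
Visit 3, enqueue []

BFS order: [2, 4, 5, 0, 1, 3]


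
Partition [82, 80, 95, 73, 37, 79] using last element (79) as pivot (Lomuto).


Pivot: 79
  73 <= 79: swap -> [73, 80, 95, 82, 37, 79]
  37 <= 79: swap -> [73, 37, 95, 82, 80, 79]
Place pivot at 2: [73, 37, 79, 82, 80, 95]

Partitioned: [73, 37, 79, 82, 80, 95]


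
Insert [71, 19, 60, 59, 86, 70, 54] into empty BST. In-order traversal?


Insert 71: root
Insert 19: L from 71
Insert 60: L from 71 -> R from 19
Insert 59: L from 71 -> R from 19 -> L from 60
Insert 86: R from 71
Insert 70: L from 71 -> R from 19 -> R from 60
Insert 54: L from 71 -> R from 19 -> L from 60 -> L from 59

In-order: [19, 54, 59, 60, 70, 71, 86]


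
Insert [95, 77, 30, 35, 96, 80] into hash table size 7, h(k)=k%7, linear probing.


Insert 95: h=4 -> slot 4
Insert 77: h=0 -> slot 0
Insert 30: h=2 -> slot 2
Insert 35: h=0, 1 probes -> slot 1
Insert 96: h=5 -> slot 5
Insert 80: h=3 -> slot 3

Table: [77, 35, 30, 80, 95, 96, None]


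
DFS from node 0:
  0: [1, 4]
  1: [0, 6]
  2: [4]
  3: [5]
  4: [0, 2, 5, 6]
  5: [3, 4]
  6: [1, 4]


Visit 0, push [4, 1]
Visit 1, push [6]
Visit 6, push [4]
Visit 4, push [5, 2]
Visit 2, push []
Visit 5, push [3]
Visit 3, push []

DFS order: [0, 1, 6, 4, 2, 5, 3]


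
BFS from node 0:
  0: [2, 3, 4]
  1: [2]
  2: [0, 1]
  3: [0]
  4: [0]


Visit 0, enqueue [2, 3, 4]
Visit 2, enqueue [1]
Visit 3, enqueue []
Visit 4, enqueue []
Visit 1, enqueue []

BFS order: [0, 2, 3, 4, 1]


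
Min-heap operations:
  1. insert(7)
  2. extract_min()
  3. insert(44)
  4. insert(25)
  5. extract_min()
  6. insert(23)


insert(7) -> [7]
extract_min()->7, []
insert(44) -> [44]
insert(25) -> [25, 44]
extract_min()->25, [44]
insert(23) -> [23, 44]

Final heap: [23, 44]


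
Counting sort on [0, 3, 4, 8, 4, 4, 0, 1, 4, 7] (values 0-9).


Input: [0, 3, 4, 8, 4, 4, 0, 1, 4, 7]
Counts: [2, 1, 0, 1, 4, 0, 0, 1, 1, 0]

Sorted: [0, 0, 1, 3, 4, 4, 4, 4, 7, 8]


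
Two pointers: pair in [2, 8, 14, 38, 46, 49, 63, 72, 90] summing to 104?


lo=0(2)+hi=8(90)=92
lo=1(8)+hi=8(90)=98
lo=2(14)+hi=8(90)=104

Yes: 14+90=104


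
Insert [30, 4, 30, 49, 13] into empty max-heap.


Insert 30: [30]
Insert 4: [30, 4]
Insert 30: [30, 4, 30]
Insert 49: [49, 30, 30, 4]
Insert 13: [49, 30, 30, 4, 13]

Final heap: [49, 30, 30, 4, 13]


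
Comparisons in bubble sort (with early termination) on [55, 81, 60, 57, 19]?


Algorithm: bubble sort (with early termination)
Input: [55, 81, 60, 57, 19]
Sorted: [19, 55, 57, 60, 81]

10


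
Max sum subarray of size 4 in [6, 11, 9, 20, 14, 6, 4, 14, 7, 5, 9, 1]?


[0:4]: 46
[1:5]: 54
[2:6]: 49
[3:7]: 44
[4:8]: 38
[5:9]: 31
[6:10]: 30
[7:11]: 35
[8:12]: 22

Max: 54 at [1:5]


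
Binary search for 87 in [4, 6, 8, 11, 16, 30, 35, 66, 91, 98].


Step 1: lo=0, hi=9, mid=4, val=16
Step 2: lo=5, hi=9, mid=7, val=66
Step 3: lo=8, hi=9, mid=8, val=91

Not found


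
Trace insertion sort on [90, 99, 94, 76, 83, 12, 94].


Initial: [90, 99, 94, 76, 83, 12, 94]
Insert 99: [90, 99, 94, 76, 83, 12, 94]
Insert 94: [90, 94, 99, 76, 83, 12, 94]
Insert 76: [76, 90, 94, 99, 83, 12, 94]
Insert 83: [76, 83, 90, 94, 99, 12, 94]
Insert 12: [12, 76, 83, 90, 94, 99, 94]
Insert 94: [12, 76, 83, 90, 94, 94, 99]

Sorted: [12, 76, 83, 90, 94, 94, 99]


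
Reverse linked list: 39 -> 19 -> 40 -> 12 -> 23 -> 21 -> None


Step 1: curr=39, set curr.next=prev(None) | reversed so far: 39
Step 2: curr=19, set curr.next=prev(39) | reversed so far: 19 -> 39
Step 3: curr=40, set curr.next=prev(19) | reversed so far: 40 -> 19 -> 39
Step 4: curr=12, set curr.next=prev(40) | reversed so far: 12 -> 40 -> 19 -> 39
Step 5: curr=23, set curr.next=prev(12) | reversed so far: 23 -> 12 -> 40 -> 19 -> 39
Step 6: curr=21, set curr.next=prev(23) | reversed so far: 21 -> 23 -> 12 -> 40 -> 19 -> 39

21 -> 23 -> 12 -> 40 -> 19 -> 39 -> None


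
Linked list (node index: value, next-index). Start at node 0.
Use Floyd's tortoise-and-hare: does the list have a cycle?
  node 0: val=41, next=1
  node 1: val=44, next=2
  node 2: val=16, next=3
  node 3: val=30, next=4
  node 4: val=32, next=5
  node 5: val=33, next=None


Floyd's tortoise (slow, +1) and hare (fast, +2):
  init: slow=0, fast=0
  step 1: slow=1, fast=2
  step 2: slow=2, fast=4
  step 3: fast 4->5->None, no cycle

Cycle: no


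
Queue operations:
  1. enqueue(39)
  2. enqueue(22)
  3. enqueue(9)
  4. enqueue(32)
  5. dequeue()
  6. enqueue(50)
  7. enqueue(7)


enqueue(39) -> [39]
enqueue(22) -> [39, 22]
enqueue(9) -> [39, 22, 9]
enqueue(32) -> [39, 22, 9, 32]
dequeue()->39, [22, 9, 32]
enqueue(50) -> [22, 9, 32, 50]
enqueue(7) -> [22, 9, 32, 50, 7]

Final queue: [22, 9, 32, 50, 7]


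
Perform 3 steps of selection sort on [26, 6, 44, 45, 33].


Initial: [26, 6, 44, 45, 33]
Step 1: min=6 at 1
  Swap: [6, 26, 44, 45, 33]
Step 2: min=26 at 1
  Swap: [6, 26, 44, 45, 33]
Step 3: min=33 at 4
  Swap: [6, 26, 33, 45, 44]

After 3 steps: [6, 26, 33, 45, 44]


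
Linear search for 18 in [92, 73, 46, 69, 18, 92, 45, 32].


i=0: 92!=18
i=1: 73!=18
i=2: 46!=18
i=3: 69!=18
i=4: 18==18 found!

Found at 4, 5 comps


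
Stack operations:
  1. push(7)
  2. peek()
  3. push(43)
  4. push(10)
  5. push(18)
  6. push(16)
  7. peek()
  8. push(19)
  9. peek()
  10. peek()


push(7) -> [7]
peek()->7
push(43) -> [7, 43]
push(10) -> [7, 43, 10]
push(18) -> [7, 43, 10, 18]
push(16) -> [7, 43, 10, 18, 16]
peek()->16
push(19) -> [7, 43, 10, 18, 16, 19]
peek()->19
peek()->19

Final stack: [7, 43, 10, 18, 16, 19]


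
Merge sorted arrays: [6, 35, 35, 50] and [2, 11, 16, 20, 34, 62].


Take 2 from B
Take 6 from A
Take 11 from B
Take 16 from B
Take 20 from B
Take 34 from B
Take 35 from A
Take 35 from A
Take 50 from A

Merged: [2, 6, 11, 16, 20, 34, 35, 35, 50, 62]


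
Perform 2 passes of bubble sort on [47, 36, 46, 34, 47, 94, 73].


Initial: [47, 36, 46, 34, 47, 94, 73]
Pass 1: [36, 46, 34, 47, 47, 73, 94] (4 swaps)
Pass 2: [36, 34, 46, 47, 47, 73, 94] (1 swaps)

After 2 passes: [36, 34, 46, 47, 47, 73, 94]


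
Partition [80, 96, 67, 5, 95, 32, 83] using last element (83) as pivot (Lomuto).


Pivot: 83
  80 <= 83: advance i (no swap)
  67 <= 83: swap -> [80, 67, 96, 5, 95, 32, 83]
  5 <= 83: swap -> [80, 67, 5, 96, 95, 32, 83]
  32 <= 83: swap -> [80, 67, 5, 32, 95, 96, 83]
Place pivot at 4: [80, 67, 5, 32, 83, 96, 95]

Partitioned: [80, 67, 5, 32, 83, 96, 95]


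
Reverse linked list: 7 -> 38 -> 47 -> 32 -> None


Step 1: curr=7, set curr.next=prev(None) | reversed so far: 7
Step 2: curr=38, set curr.next=prev(7) | reversed so far: 38 -> 7
Step 3: curr=47, set curr.next=prev(38) | reversed so far: 47 -> 38 -> 7
Step 4: curr=32, set curr.next=prev(47) | reversed so far: 32 -> 47 -> 38 -> 7

32 -> 47 -> 38 -> 7 -> None


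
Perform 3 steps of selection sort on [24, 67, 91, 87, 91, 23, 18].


Initial: [24, 67, 91, 87, 91, 23, 18]
Step 1: min=18 at 6
  Swap: [18, 67, 91, 87, 91, 23, 24]
Step 2: min=23 at 5
  Swap: [18, 23, 91, 87, 91, 67, 24]
Step 3: min=24 at 6
  Swap: [18, 23, 24, 87, 91, 67, 91]

After 3 steps: [18, 23, 24, 87, 91, 67, 91]


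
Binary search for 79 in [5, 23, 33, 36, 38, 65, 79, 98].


Step 1: lo=0, hi=7, mid=3, val=36
Step 2: lo=4, hi=7, mid=5, val=65
Step 3: lo=6, hi=7, mid=6, val=79

Found at index 6


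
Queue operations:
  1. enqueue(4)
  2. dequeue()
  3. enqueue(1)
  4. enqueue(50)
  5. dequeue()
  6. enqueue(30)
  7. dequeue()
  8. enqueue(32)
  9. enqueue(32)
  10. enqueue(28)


enqueue(4) -> [4]
dequeue()->4, []
enqueue(1) -> [1]
enqueue(50) -> [1, 50]
dequeue()->1, [50]
enqueue(30) -> [50, 30]
dequeue()->50, [30]
enqueue(32) -> [30, 32]
enqueue(32) -> [30, 32, 32]
enqueue(28) -> [30, 32, 32, 28]

Final queue: [30, 32, 32, 28]


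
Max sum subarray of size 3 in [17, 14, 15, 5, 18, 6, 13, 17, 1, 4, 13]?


[0:3]: 46
[1:4]: 34
[2:5]: 38
[3:6]: 29
[4:7]: 37
[5:8]: 36
[6:9]: 31
[7:10]: 22
[8:11]: 18

Max: 46 at [0:3]


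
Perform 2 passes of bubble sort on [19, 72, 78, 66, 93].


Initial: [19, 72, 78, 66, 93]
Pass 1: [19, 72, 66, 78, 93] (1 swaps)
Pass 2: [19, 66, 72, 78, 93] (1 swaps)

After 2 passes: [19, 66, 72, 78, 93]


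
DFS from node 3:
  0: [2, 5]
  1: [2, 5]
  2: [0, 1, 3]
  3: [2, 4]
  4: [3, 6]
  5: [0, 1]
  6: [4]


Visit 3, push [4, 2]
Visit 2, push [1, 0]
Visit 0, push [5]
Visit 5, push [1]
Visit 1, push []
Visit 4, push [6]
Visit 6, push []

DFS order: [3, 2, 0, 5, 1, 4, 6]


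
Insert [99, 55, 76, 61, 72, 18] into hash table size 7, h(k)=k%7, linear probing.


Insert 99: h=1 -> slot 1
Insert 55: h=6 -> slot 6
Insert 76: h=6, 1 probes -> slot 0
Insert 61: h=5 -> slot 5
Insert 72: h=2 -> slot 2
Insert 18: h=4 -> slot 4

Table: [76, 99, 72, None, 18, 61, 55]


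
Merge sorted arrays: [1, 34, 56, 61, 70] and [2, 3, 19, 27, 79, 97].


Take 1 from A
Take 2 from B
Take 3 from B
Take 19 from B
Take 27 from B
Take 34 from A
Take 56 from A
Take 61 from A
Take 70 from A

Merged: [1, 2, 3, 19, 27, 34, 56, 61, 70, 79, 97]


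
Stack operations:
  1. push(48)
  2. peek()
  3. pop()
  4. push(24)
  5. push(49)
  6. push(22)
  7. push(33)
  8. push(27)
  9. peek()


push(48) -> [48]
peek()->48
pop()->48, []
push(24) -> [24]
push(49) -> [24, 49]
push(22) -> [24, 49, 22]
push(33) -> [24, 49, 22, 33]
push(27) -> [24, 49, 22, 33, 27]
peek()->27

Final stack: [24, 49, 22, 33, 27]


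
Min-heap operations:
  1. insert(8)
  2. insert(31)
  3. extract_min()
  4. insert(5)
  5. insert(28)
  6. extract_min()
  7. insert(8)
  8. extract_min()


insert(8) -> [8]
insert(31) -> [8, 31]
extract_min()->8, [31]
insert(5) -> [5, 31]
insert(28) -> [5, 31, 28]
extract_min()->5, [28, 31]
insert(8) -> [8, 31, 28]
extract_min()->8, [28, 31]

Final heap: [28, 31]


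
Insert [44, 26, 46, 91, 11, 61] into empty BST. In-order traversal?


Insert 44: root
Insert 26: L from 44
Insert 46: R from 44
Insert 91: R from 44 -> R from 46
Insert 11: L from 44 -> L from 26
Insert 61: R from 44 -> R from 46 -> L from 91

In-order: [11, 26, 44, 46, 61, 91]


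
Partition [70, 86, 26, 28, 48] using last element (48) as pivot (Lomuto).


Pivot: 48
  26 <= 48: swap -> [26, 86, 70, 28, 48]
  28 <= 48: swap -> [26, 28, 70, 86, 48]
Place pivot at 2: [26, 28, 48, 86, 70]

Partitioned: [26, 28, 48, 86, 70]


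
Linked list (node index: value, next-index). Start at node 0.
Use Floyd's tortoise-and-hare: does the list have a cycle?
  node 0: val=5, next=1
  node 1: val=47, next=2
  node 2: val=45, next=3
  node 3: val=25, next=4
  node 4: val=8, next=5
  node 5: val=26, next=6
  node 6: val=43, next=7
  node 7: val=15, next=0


Floyd's tortoise (slow, +1) and hare (fast, +2):
  init: slow=0, fast=0
  step 1: slow=1, fast=2
  step 2: slow=2, fast=4
  step 3: slow=3, fast=6
  step 4: slow=4, fast=0
  step 5: slow=5, fast=2
  step 6: slow=6, fast=4
  step 7: slow=7, fast=6
  step 8: slow=0, fast=0
  slow == fast at node 0: cycle detected

Cycle: yes


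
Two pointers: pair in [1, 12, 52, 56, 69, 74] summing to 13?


lo=0(1)+hi=5(74)=75
lo=0(1)+hi=4(69)=70
lo=0(1)+hi=3(56)=57
lo=0(1)+hi=2(52)=53
lo=0(1)+hi=1(12)=13

Yes: 1+12=13


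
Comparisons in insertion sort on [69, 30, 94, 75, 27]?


Algorithm: insertion sort
Input: [69, 30, 94, 75, 27]
Sorted: [27, 30, 69, 75, 94]

8


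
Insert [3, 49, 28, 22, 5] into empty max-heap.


Insert 3: [3]
Insert 49: [49, 3]
Insert 28: [49, 3, 28]
Insert 22: [49, 22, 28, 3]
Insert 5: [49, 22, 28, 3, 5]

Final heap: [49, 22, 28, 3, 5]


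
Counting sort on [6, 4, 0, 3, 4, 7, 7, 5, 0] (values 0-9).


Input: [6, 4, 0, 3, 4, 7, 7, 5, 0]
Counts: [2, 0, 0, 1, 2, 1, 1, 2, 0, 0]

Sorted: [0, 0, 3, 4, 4, 5, 6, 7, 7]


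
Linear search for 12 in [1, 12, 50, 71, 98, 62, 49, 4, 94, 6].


i=0: 1!=12
i=1: 12==12 found!

Found at 1, 2 comps


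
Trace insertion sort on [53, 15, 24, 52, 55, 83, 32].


Initial: [53, 15, 24, 52, 55, 83, 32]
Insert 15: [15, 53, 24, 52, 55, 83, 32]
Insert 24: [15, 24, 53, 52, 55, 83, 32]
Insert 52: [15, 24, 52, 53, 55, 83, 32]
Insert 55: [15, 24, 52, 53, 55, 83, 32]
Insert 83: [15, 24, 52, 53, 55, 83, 32]
Insert 32: [15, 24, 32, 52, 53, 55, 83]

Sorted: [15, 24, 32, 52, 53, 55, 83]


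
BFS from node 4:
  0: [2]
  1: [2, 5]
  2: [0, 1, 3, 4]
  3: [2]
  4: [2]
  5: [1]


Visit 4, enqueue [2]
Visit 2, enqueue [0, 1, 3]
Visit 0, enqueue []
Visit 1, enqueue [5]
Visit 3, enqueue []
Visit 5, enqueue []

BFS order: [4, 2, 0, 1, 3, 5]


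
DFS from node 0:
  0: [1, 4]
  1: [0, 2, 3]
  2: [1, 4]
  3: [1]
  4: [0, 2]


Visit 0, push [4, 1]
Visit 1, push [3, 2]
Visit 2, push [4]
Visit 4, push []
Visit 3, push []

DFS order: [0, 1, 2, 4, 3]


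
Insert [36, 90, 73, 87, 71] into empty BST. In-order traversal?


Insert 36: root
Insert 90: R from 36
Insert 73: R from 36 -> L from 90
Insert 87: R from 36 -> L from 90 -> R from 73
Insert 71: R from 36 -> L from 90 -> L from 73

In-order: [36, 71, 73, 87, 90]


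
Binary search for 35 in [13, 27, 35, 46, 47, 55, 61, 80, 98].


Step 1: lo=0, hi=8, mid=4, val=47
Step 2: lo=0, hi=3, mid=1, val=27
Step 3: lo=2, hi=3, mid=2, val=35

Found at index 2


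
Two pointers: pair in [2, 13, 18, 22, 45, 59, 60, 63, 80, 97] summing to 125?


lo=0(2)+hi=9(97)=99
lo=1(13)+hi=9(97)=110
lo=2(18)+hi=9(97)=115
lo=3(22)+hi=9(97)=119
lo=4(45)+hi=9(97)=142
lo=4(45)+hi=8(80)=125

Yes: 45+80=125


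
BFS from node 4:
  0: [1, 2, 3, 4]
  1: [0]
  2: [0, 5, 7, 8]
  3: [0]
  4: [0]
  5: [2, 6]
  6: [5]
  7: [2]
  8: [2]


Visit 4, enqueue [0]
Visit 0, enqueue [1, 2, 3]
Visit 1, enqueue []
Visit 2, enqueue [5, 7, 8]
Visit 3, enqueue []
Visit 5, enqueue [6]
Visit 7, enqueue []
Visit 8, enqueue []
Visit 6, enqueue []

BFS order: [4, 0, 1, 2, 3, 5, 7, 8, 6]


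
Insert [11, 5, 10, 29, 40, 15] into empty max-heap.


Insert 11: [11]
Insert 5: [11, 5]
Insert 10: [11, 5, 10]
Insert 29: [29, 11, 10, 5]
Insert 40: [40, 29, 10, 5, 11]
Insert 15: [40, 29, 15, 5, 11, 10]

Final heap: [40, 29, 15, 5, 11, 10]


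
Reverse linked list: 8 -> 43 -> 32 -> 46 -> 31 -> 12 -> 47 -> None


Step 1: curr=8, set curr.next=prev(None) | reversed so far: 8
Step 2: curr=43, set curr.next=prev(8) | reversed so far: 43 -> 8
Step 3: curr=32, set curr.next=prev(43) | reversed so far: 32 -> 43 -> 8
Step 4: curr=46, set curr.next=prev(32) | reversed so far: 46 -> 32 -> 43 -> 8
Step 5: curr=31, set curr.next=prev(46) | reversed so far: 31 -> 46 -> 32 -> 43 -> 8
Step 6: curr=12, set curr.next=prev(31) | reversed so far: 12 -> 31 -> 46 -> 32 -> 43 -> 8
Step 7: curr=47, set curr.next=prev(12) | reversed so far: 47 -> 12 -> 31 -> 46 -> 32 -> 43 -> 8

47 -> 12 -> 31 -> 46 -> 32 -> 43 -> 8 -> None


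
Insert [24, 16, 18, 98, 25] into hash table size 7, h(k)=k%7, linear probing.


Insert 24: h=3 -> slot 3
Insert 16: h=2 -> slot 2
Insert 18: h=4 -> slot 4
Insert 98: h=0 -> slot 0
Insert 25: h=4, 1 probes -> slot 5

Table: [98, None, 16, 24, 18, 25, None]


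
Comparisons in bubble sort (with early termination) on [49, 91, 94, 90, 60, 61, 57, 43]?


Algorithm: bubble sort (with early termination)
Input: [49, 91, 94, 90, 60, 61, 57, 43]
Sorted: [43, 49, 57, 60, 61, 90, 91, 94]

28


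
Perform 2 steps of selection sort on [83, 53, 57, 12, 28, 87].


Initial: [83, 53, 57, 12, 28, 87]
Step 1: min=12 at 3
  Swap: [12, 53, 57, 83, 28, 87]
Step 2: min=28 at 4
  Swap: [12, 28, 57, 83, 53, 87]

After 2 steps: [12, 28, 57, 83, 53, 87]


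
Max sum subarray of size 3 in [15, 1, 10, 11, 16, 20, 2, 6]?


[0:3]: 26
[1:4]: 22
[2:5]: 37
[3:6]: 47
[4:7]: 38
[5:8]: 28

Max: 47 at [3:6]


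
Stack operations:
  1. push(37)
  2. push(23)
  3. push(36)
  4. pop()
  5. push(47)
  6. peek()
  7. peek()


push(37) -> [37]
push(23) -> [37, 23]
push(36) -> [37, 23, 36]
pop()->36, [37, 23]
push(47) -> [37, 23, 47]
peek()->47
peek()->47

Final stack: [37, 23, 47]


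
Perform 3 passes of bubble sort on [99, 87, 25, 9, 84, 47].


Initial: [99, 87, 25, 9, 84, 47]
Pass 1: [87, 25, 9, 84, 47, 99] (5 swaps)
Pass 2: [25, 9, 84, 47, 87, 99] (4 swaps)
Pass 3: [9, 25, 47, 84, 87, 99] (2 swaps)

After 3 passes: [9, 25, 47, 84, 87, 99]


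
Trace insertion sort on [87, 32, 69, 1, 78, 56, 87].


Initial: [87, 32, 69, 1, 78, 56, 87]
Insert 32: [32, 87, 69, 1, 78, 56, 87]
Insert 69: [32, 69, 87, 1, 78, 56, 87]
Insert 1: [1, 32, 69, 87, 78, 56, 87]
Insert 78: [1, 32, 69, 78, 87, 56, 87]
Insert 56: [1, 32, 56, 69, 78, 87, 87]
Insert 87: [1, 32, 56, 69, 78, 87, 87]

Sorted: [1, 32, 56, 69, 78, 87, 87]


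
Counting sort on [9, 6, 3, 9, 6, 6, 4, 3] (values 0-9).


Input: [9, 6, 3, 9, 6, 6, 4, 3]
Counts: [0, 0, 0, 2, 1, 0, 3, 0, 0, 2]

Sorted: [3, 3, 4, 6, 6, 6, 9, 9]


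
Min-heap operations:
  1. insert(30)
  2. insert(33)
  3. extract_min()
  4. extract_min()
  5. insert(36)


insert(30) -> [30]
insert(33) -> [30, 33]
extract_min()->30, [33]
extract_min()->33, []
insert(36) -> [36]

Final heap: [36]


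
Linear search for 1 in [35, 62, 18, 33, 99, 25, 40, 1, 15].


i=0: 35!=1
i=1: 62!=1
i=2: 18!=1
i=3: 33!=1
i=4: 99!=1
i=5: 25!=1
i=6: 40!=1
i=7: 1==1 found!

Found at 7, 8 comps


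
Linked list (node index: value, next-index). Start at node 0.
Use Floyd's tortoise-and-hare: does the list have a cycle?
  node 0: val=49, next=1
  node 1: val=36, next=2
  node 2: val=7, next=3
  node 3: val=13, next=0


Floyd's tortoise (slow, +1) and hare (fast, +2):
  init: slow=0, fast=0
  step 1: slow=1, fast=2
  step 2: slow=2, fast=0
  step 3: slow=3, fast=2
  step 4: slow=0, fast=0
  slow == fast at node 0: cycle detected

Cycle: yes


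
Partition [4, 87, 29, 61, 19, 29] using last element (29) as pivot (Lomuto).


Pivot: 29
  4 <= 29: advance i (no swap)
  29 <= 29: swap -> [4, 29, 87, 61, 19, 29]
  19 <= 29: swap -> [4, 29, 19, 61, 87, 29]
Place pivot at 3: [4, 29, 19, 29, 87, 61]

Partitioned: [4, 29, 19, 29, 87, 61]


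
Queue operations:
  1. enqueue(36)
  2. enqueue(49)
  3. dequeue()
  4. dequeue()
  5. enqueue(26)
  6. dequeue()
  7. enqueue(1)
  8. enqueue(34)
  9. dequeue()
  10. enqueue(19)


enqueue(36) -> [36]
enqueue(49) -> [36, 49]
dequeue()->36, [49]
dequeue()->49, []
enqueue(26) -> [26]
dequeue()->26, []
enqueue(1) -> [1]
enqueue(34) -> [1, 34]
dequeue()->1, [34]
enqueue(19) -> [34, 19]

Final queue: [34, 19]


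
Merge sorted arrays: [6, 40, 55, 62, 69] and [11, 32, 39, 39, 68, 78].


Take 6 from A
Take 11 from B
Take 32 from B
Take 39 from B
Take 39 from B
Take 40 from A
Take 55 from A
Take 62 from A
Take 68 from B
Take 69 from A

Merged: [6, 11, 32, 39, 39, 40, 55, 62, 68, 69, 78]


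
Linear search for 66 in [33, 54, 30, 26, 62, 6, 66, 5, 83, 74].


i=0: 33!=66
i=1: 54!=66
i=2: 30!=66
i=3: 26!=66
i=4: 62!=66
i=5: 6!=66
i=6: 66==66 found!

Found at 6, 7 comps


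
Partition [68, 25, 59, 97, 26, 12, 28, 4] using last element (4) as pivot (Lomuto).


Pivot: 4
Place pivot at 0: [4, 25, 59, 97, 26, 12, 28, 68]

Partitioned: [4, 25, 59, 97, 26, 12, 28, 68]


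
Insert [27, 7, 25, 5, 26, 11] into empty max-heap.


Insert 27: [27]
Insert 7: [27, 7]
Insert 25: [27, 7, 25]
Insert 5: [27, 7, 25, 5]
Insert 26: [27, 26, 25, 5, 7]
Insert 11: [27, 26, 25, 5, 7, 11]

Final heap: [27, 26, 25, 5, 7, 11]


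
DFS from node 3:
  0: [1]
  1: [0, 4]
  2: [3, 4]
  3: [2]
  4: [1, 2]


Visit 3, push [2]
Visit 2, push [4]
Visit 4, push [1]
Visit 1, push [0]
Visit 0, push []

DFS order: [3, 2, 4, 1, 0]


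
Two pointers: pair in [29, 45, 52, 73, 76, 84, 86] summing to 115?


lo=0(29)+hi=6(86)=115

Yes: 29+86=115


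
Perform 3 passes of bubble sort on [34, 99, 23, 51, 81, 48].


Initial: [34, 99, 23, 51, 81, 48]
Pass 1: [34, 23, 51, 81, 48, 99] (4 swaps)
Pass 2: [23, 34, 51, 48, 81, 99] (2 swaps)
Pass 3: [23, 34, 48, 51, 81, 99] (1 swaps)

After 3 passes: [23, 34, 48, 51, 81, 99]


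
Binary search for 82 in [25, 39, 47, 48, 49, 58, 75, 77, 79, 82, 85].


Step 1: lo=0, hi=10, mid=5, val=58
Step 2: lo=6, hi=10, mid=8, val=79
Step 3: lo=9, hi=10, mid=9, val=82

Found at index 9


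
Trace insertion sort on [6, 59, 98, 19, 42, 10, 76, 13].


Initial: [6, 59, 98, 19, 42, 10, 76, 13]
Insert 59: [6, 59, 98, 19, 42, 10, 76, 13]
Insert 98: [6, 59, 98, 19, 42, 10, 76, 13]
Insert 19: [6, 19, 59, 98, 42, 10, 76, 13]
Insert 42: [6, 19, 42, 59, 98, 10, 76, 13]
Insert 10: [6, 10, 19, 42, 59, 98, 76, 13]
Insert 76: [6, 10, 19, 42, 59, 76, 98, 13]
Insert 13: [6, 10, 13, 19, 42, 59, 76, 98]

Sorted: [6, 10, 13, 19, 42, 59, 76, 98]


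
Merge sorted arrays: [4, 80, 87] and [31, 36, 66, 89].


Take 4 from A
Take 31 from B
Take 36 from B
Take 66 from B
Take 80 from A
Take 87 from A

Merged: [4, 31, 36, 66, 80, 87, 89]


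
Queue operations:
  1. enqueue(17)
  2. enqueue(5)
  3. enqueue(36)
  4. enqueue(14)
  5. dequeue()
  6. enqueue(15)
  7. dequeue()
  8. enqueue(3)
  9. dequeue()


enqueue(17) -> [17]
enqueue(5) -> [17, 5]
enqueue(36) -> [17, 5, 36]
enqueue(14) -> [17, 5, 36, 14]
dequeue()->17, [5, 36, 14]
enqueue(15) -> [5, 36, 14, 15]
dequeue()->5, [36, 14, 15]
enqueue(3) -> [36, 14, 15, 3]
dequeue()->36, [14, 15, 3]

Final queue: [14, 15, 3]


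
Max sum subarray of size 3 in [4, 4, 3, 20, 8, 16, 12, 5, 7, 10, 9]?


[0:3]: 11
[1:4]: 27
[2:5]: 31
[3:6]: 44
[4:7]: 36
[5:8]: 33
[6:9]: 24
[7:10]: 22
[8:11]: 26

Max: 44 at [3:6]


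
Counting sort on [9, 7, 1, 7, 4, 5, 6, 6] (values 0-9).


Input: [9, 7, 1, 7, 4, 5, 6, 6]
Counts: [0, 1, 0, 0, 1, 1, 2, 2, 0, 1]

Sorted: [1, 4, 5, 6, 6, 7, 7, 9]


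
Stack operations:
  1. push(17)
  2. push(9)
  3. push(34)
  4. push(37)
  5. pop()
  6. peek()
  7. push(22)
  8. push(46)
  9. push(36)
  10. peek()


push(17) -> [17]
push(9) -> [17, 9]
push(34) -> [17, 9, 34]
push(37) -> [17, 9, 34, 37]
pop()->37, [17, 9, 34]
peek()->34
push(22) -> [17, 9, 34, 22]
push(46) -> [17, 9, 34, 22, 46]
push(36) -> [17, 9, 34, 22, 46, 36]
peek()->36

Final stack: [17, 9, 34, 22, 46, 36]


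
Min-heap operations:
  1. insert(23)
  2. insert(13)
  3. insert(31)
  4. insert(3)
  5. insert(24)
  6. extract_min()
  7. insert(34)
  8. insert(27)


insert(23) -> [23]
insert(13) -> [13, 23]
insert(31) -> [13, 23, 31]
insert(3) -> [3, 13, 31, 23]
insert(24) -> [3, 13, 31, 23, 24]
extract_min()->3, [13, 23, 31, 24]
insert(34) -> [13, 23, 31, 24, 34]
insert(27) -> [13, 23, 27, 24, 34, 31]

Final heap: [13, 23, 27, 24, 34, 31]


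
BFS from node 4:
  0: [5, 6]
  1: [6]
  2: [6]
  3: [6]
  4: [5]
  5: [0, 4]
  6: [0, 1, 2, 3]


Visit 4, enqueue [5]
Visit 5, enqueue [0]
Visit 0, enqueue [6]
Visit 6, enqueue [1, 2, 3]
Visit 1, enqueue []
Visit 2, enqueue []
Visit 3, enqueue []

BFS order: [4, 5, 0, 6, 1, 2, 3]


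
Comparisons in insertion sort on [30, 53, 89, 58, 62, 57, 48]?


Algorithm: insertion sort
Input: [30, 53, 89, 58, 62, 57, 48]
Sorted: [30, 48, 53, 57, 58, 62, 89]

16


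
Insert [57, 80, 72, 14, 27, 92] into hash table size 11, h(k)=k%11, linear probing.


Insert 57: h=2 -> slot 2
Insert 80: h=3 -> slot 3
Insert 72: h=6 -> slot 6
Insert 14: h=3, 1 probes -> slot 4
Insert 27: h=5 -> slot 5
Insert 92: h=4, 3 probes -> slot 7

Table: [None, None, 57, 80, 14, 27, 72, 92, None, None, None]


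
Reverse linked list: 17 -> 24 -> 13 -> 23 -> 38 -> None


Step 1: curr=17, set curr.next=prev(None) | reversed so far: 17
Step 2: curr=24, set curr.next=prev(17) | reversed so far: 24 -> 17
Step 3: curr=13, set curr.next=prev(24) | reversed so far: 13 -> 24 -> 17
Step 4: curr=23, set curr.next=prev(13) | reversed so far: 23 -> 13 -> 24 -> 17
Step 5: curr=38, set curr.next=prev(23) | reversed so far: 38 -> 23 -> 13 -> 24 -> 17

38 -> 23 -> 13 -> 24 -> 17 -> None


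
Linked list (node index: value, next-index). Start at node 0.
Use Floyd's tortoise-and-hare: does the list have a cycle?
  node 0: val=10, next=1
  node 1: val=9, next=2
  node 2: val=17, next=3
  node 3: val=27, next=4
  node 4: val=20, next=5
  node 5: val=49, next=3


Floyd's tortoise (slow, +1) and hare (fast, +2):
  init: slow=0, fast=0
  step 1: slow=1, fast=2
  step 2: slow=2, fast=4
  step 3: slow=3, fast=3
  slow == fast at node 3: cycle detected

Cycle: yes


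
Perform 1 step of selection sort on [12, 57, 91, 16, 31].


Initial: [12, 57, 91, 16, 31]
Step 1: min=12 at 0
  Swap: [12, 57, 91, 16, 31]

After 1 step: [12, 57, 91, 16, 31]


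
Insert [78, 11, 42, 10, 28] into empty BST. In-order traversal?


Insert 78: root
Insert 11: L from 78
Insert 42: L from 78 -> R from 11
Insert 10: L from 78 -> L from 11
Insert 28: L from 78 -> R from 11 -> L from 42

In-order: [10, 11, 28, 42, 78]


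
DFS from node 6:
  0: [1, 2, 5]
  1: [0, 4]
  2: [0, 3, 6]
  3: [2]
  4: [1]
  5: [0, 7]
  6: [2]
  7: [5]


Visit 6, push [2]
Visit 2, push [3, 0]
Visit 0, push [5, 1]
Visit 1, push [4]
Visit 4, push []
Visit 5, push [7]
Visit 7, push []
Visit 3, push []

DFS order: [6, 2, 0, 1, 4, 5, 7, 3]


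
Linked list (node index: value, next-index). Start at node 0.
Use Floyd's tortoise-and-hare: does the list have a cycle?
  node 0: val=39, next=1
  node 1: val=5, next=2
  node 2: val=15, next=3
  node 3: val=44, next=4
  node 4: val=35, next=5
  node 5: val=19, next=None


Floyd's tortoise (slow, +1) and hare (fast, +2):
  init: slow=0, fast=0
  step 1: slow=1, fast=2
  step 2: slow=2, fast=4
  step 3: fast 4->5->None, no cycle

Cycle: no
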